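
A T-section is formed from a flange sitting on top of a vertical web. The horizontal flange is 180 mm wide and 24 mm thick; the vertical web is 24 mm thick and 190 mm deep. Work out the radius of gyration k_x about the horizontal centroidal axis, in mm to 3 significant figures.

k_x ≈ 66.5 mm

Split into non-overlapping primitives; take the origin at the lower-left of the bounding box.
Flange: 180 × 24, A = 4 320 mm², y = 202 mm, Ī = 207 360 mm⁴.
Web: 24 × 190, A = 4 560 mm², y = 95 mm, Ī = 13 718 000 mm⁴.
Centroid: ȳ = ΣA·y / ΣA = 147.05 mm.
Transfer each piece to the horizontal centroidal axis using Ī + A·d² with d = y − 147.05:
  flange: d = 54.946 mm → contributes +13 249 686 mm⁴
  web: d = -52.054 mm → contributes +26 073 888 mm⁴
Total I = 39 323 574 mm⁴.
Radius of gyration: k = √(I/A) = √(39 323 574 / 8 880) = 66.546 mm.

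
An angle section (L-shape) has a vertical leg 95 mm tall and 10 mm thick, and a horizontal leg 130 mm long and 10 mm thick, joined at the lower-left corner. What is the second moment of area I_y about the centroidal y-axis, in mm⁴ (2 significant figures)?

I_y ≈ 3.7 × 10⁶ mm⁴

Treat the section as a set of non-overlapping primitives; coordinates are from the bounding-box lower-left.
Vertical leg: 10 × 95, A = 950 mm², x = 5 mm, Ī = 7 917 mm⁴.
Horizontal leg (remainder): 120 × 10, A = 1 200 mm², x = 70 mm, Ī = 1 440 000 mm⁴.
Centroid: x̄ = ΣA·x / ΣA = 41.28 mm.
Transfer each piece to the centroidal y-axis using Ī + A·d² with d = x − 41.28:
  vertical leg: d = -36.28 mm → contributes +1 258 279 mm⁴
  horizontal leg (remainder): d = 28.72 mm → contributes +2 429 870 mm⁴
Total I = 3 688 149 mm⁴.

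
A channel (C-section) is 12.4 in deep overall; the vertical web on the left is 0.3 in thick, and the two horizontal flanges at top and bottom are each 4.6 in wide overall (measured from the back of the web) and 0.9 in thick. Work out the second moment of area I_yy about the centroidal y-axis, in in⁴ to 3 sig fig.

Break the section into simple shapes (no overlaps), measuring from the bottom-left corner of the bounding box.
Web: 0.3 × 12.4, A = 3.72 in², x = 0.15 in, Ī = 0.0279 in⁴.
Top flange (beyond web): 4.3 × 0.9, A = 3.87 in², x = 2.45 in, Ī = 5.963 in⁴.
Bottom flange (beyond web): 4.3 × 0.9, A = 3.87 in², x = 2.45 in, Ī = 5.963 in⁴.
Centroid: x̄ = ΣA·x / ΣA = 1.7034 in.
Transfer each piece to the centroidal y-axis using Ī + A·d² with d = x − 1.7034:
  web: d = -1.5534 in → contributes +9.0045 in⁴
  top flange (beyond web): d = 0.7466 in → contributes +8.1202 in⁴
  bottom flange (beyond web): d = 0.7466 in → contributes +8.1202 in⁴
Total I = 25.245 in⁴.

I_yy ≈ 25.2 in⁴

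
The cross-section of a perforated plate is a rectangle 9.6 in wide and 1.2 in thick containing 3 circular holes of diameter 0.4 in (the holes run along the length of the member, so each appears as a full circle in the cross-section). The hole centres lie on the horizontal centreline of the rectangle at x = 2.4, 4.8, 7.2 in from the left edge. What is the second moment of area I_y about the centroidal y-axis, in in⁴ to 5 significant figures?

I_y ≈ 87.022 in⁴

Treat the section as a set of non-overlapping primitives; coordinates are from the bounding-box lower-left.
Plate: 9.6 × 1.2, A = 11.52 in², x = 4.8 in, Ī = 88.4736 in⁴.
Hole 1 (subtracted): ⌀0.4, A = 0.1256637 in², x = 2.4 in, Ī = 0.001256637 in⁴.
Hole 2 (subtracted): ⌀0.4, A = 0.1256637 in², x = 4.8 in, Ī = 0.001256637 in⁴.
Hole 3 (subtracted): ⌀0.4, A = 0.1256637 in², x = 7.2 in, Ī = 0.001256637 in⁴.
By symmetry the centroid is at mid-width, x̄ = 4.8 in.
Transfer each piece to the centroidal y-axis using Ī + A·d² with d = x − 4.8:
  plate: d = 0 in → contributes +88.4736 in⁴
  hole 1: d = -2.4 in → contributes −0.7250796 in⁴
  hole 2: d = 0 in → contributes −0.001256637 in⁴
  hole 3: d = 2.4 in → contributes −0.7250796 in⁴
Total I = 87.02218 in⁴.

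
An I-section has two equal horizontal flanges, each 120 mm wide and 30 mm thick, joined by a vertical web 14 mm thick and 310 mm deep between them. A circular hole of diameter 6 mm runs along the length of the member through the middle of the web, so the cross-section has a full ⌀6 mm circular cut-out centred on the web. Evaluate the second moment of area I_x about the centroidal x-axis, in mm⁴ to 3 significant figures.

I_x ≈ 2.43 × 10⁸ mm⁴

Treat the section as a set of non-overlapping primitives; coordinates are from the bounding-box lower-left.
Bottom flange: 120 × 30, A = 3 600 mm², y = 15 mm, Ī = 270 000 mm⁴.
Web: 14 × 310, A = 4 340 mm², y = 185 mm, Ī = 34 756 167 mm⁴.
Top flange: 120 × 30, A = 3 600 mm², y = 355 mm, Ī = 270 000 mm⁴.
Hole (subtracted): ⌀6, A = 28.274 mm², y = 185 mm, Ī = 63.617 mm⁴.
By symmetry the centroid is at mid-height, ȳ = 185 mm.
Transfer each piece to the centroidal x-axis using Ī + A·d² with d = y − 185:
  bottom flange: d = -170 mm → contributes +104 310 000 mm⁴
  web: d = 0 mm → contributes +34 756 167 mm⁴
  top flange: d = 170 mm → contributes +104 310 000 mm⁴
  hole: d = 0 mm → contributes −63.617 mm⁴
Total I = 243 376 103 mm⁴.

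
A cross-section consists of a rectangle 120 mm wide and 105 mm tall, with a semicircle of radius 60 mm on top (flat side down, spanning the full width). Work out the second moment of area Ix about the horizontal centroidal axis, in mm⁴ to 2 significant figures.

Ix ≈ 3.7 × 10⁷ mm⁴

Treat the section as a set of non-overlapping primitives; coordinates are from the bounding-box lower-left.
Rectangular body: 120 × 105, A = 12 600 mm², y = 52.5 mm, Ī = 11 576 250 mm⁴.
Semicircular cap: semicircle r = 60, A = 5 655 mm², y = 130.5 mm, Ī = 1 422 450 mm⁴.
Centroid: ȳ = ΣA·y / ΣA = 76.65 mm.
Transfer each piece to the horizontal centroidal axis using Ī + A·d² with d = y − 76.65:
  rectangular body: d = -24.15 mm → contributes +18 925 703 mm⁴
  semicircular cap: d = 53.81 mm → contributes +17 798 274 mm⁴
Total I = 36 723 977 mm⁴.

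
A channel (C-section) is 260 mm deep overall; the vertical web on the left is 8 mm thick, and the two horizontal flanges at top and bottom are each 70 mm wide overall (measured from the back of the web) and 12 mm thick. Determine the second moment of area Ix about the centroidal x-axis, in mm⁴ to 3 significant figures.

Ix ≈ 3.46 × 10⁷ mm⁴

Break the section into simple shapes (no overlaps), measuring from the bottom-left corner of the bounding box.
Web: 8 × 260, A = 2 080 mm², y = 130 mm, Ī = 11 717 333 mm⁴.
Top flange (beyond web): 62 × 12, A = 744 mm², y = 254 mm, Ī = 8 928 mm⁴.
Bottom flange (beyond web): 62 × 12, A = 744 mm², y = 6 mm, Ī = 8 928 mm⁴.
By symmetry the centroid is at mid-height, ȳ = 130 mm.
Transfer each piece to the centroidal x-axis using Ī + A·d² with d = y − 130:
  web: d = 0 mm → contributes +11 717 333 mm⁴
  top flange (beyond web): d = 124 mm → contributes +11 448 672 mm⁴
  bottom flange (beyond web): d = -124 mm → contributes +11 448 672 mm⁴
Total I = 34 614 677 mm⁴.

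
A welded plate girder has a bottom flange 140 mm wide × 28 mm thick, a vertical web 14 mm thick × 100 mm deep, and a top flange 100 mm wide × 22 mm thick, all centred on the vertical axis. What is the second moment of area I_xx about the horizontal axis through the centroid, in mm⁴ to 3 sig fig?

Decompose the section into non-overlapping parts with the origin at the bottom-left of its bounding rectangle.
Bottom plate: 140 × 28, A = 3 920 mm², y = 14 mm, Ī = 256 107 mm⁴.
Web plate: 14 × 100, A = 1 400 mm², y = 78 mm, Ī = 1 166 667 mm⁴.
Top plate: 100 × 22, A = 2 200 mm², y = 139 mm, Ī = 88 733 mm⁴.
Centroid: ȳ = ΣA·y / ΣA = 62.484 mm.
Transfer each piece to the horizontal axis through the centroid using Ī + A·d² with d = y − 62.484:
  bottom plate: d = -48.484 mm → contributes +9 470 860 mm⁴
  web plate: d = 15.516 mm → contributes +1 503 710 mm⁴
  top plate: d = 76.516 mm → contributes +12 969 055 mm⁴
Total I = 23 943 625 mm⁴.

I_xx ≈ 2.39 × 10⁷ mm⁴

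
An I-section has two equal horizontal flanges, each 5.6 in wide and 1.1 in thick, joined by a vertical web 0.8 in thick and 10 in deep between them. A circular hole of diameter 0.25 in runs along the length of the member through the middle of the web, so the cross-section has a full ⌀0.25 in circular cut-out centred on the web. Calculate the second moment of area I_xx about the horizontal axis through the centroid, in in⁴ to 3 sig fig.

Split into non-overlapping primitives; take the origin at the lower-left of the bounding box.
Bottom flange: 5.6 × 1.1, A = 6.16 in², y = 0.55 in, Ī = 0.62113 in⁴.
Web: 0.8 × 10, A = 8 in², y = 6.1 in, Ī = 66.667 in⁴.
Top flange: 5.6 × 1.1, A = 6.16 in², y = 11.65 in, Ī = 0.62113 in⁴.
Hole (subtracted): ⌀0.25, A = 0.049087 in², y = 6.1 in, Ī = 0.00019175 in⁴.
By symmetry the centroid is at mid-height, ȳ = 6.1 in.
Transfer each piece to the horizontal axis through the centroid using Ī + A·d² with d = y − 6.1:
  bottom flange: d = -5.55 in → contributes +190.36 in⁴
  web: d = 0 in → contributes +66.667 in⁴
  top flange: d = 5.55 in → contributes +190.36 in⁴
  hole: d = 0 in → contributes −0.00019175 in⁴
Total I = 447.4 in⁴.

I_xx ≈ 447 in⁴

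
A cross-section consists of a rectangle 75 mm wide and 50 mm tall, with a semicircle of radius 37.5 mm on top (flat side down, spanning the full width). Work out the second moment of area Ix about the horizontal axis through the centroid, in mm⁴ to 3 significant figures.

Ix ≈ 3.33 × 10⁶ mm⁴

Treat the section as a set of non-overlapping primitives; coordinates are from the bounding-box lower-left.
Rectangular body: 75 × 50, A = 3 750 mm², y = 25 mm, Ī = 781 250 mm⁴.
Semicircular cap: semicircle r = 37.5, A = 2208.9 mm², y = 65.915 mm, Ī = 217 049 mm⁴.
Centroid: ȳ = ΣA·y / ΣA = 40.167 mm.
Transfer each piece to the horizontal axis through the centroid using Ī + A·d² with d = y − 40.167:
  rectangular body: d = -15.167 mm → contributes +1 643 900 mm⁴
  semicircular cap: d = 25.748 mm → contributes +1 681 529 mm⁴
Total I = 3 325 430 mm⁴.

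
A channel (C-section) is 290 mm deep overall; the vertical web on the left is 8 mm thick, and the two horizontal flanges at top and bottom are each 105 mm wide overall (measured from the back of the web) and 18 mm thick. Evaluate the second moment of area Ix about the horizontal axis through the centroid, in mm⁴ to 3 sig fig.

Decompose the section into non-overlapping parts with the origin at the bottom-left of its bounding rectangle.
Web: 8 × 290, A = 2 320 mm², y = 145 mm, Ī = 16 259 333 mm⁴.
Top flange (beyond web): 97 × 18, A = 1 746 mm², y = 281 mm, Ī = 47 142 mm⁴.
Bottom flange (beyond web): 97 × 18, A = 1 746 mm², y = 9 mm, Ī = 47 142 mm⁴.
By symmetry the centroid is at mid-height, ȳ = 145 mm.
Transfer each piece to the horizontal axis through the centroid using Ī + A·d² with d = y − 145:
  web: d = 0 mm → contributes +16 259 333 mm⁴
  top flange (beyond web): d = 136 mm → contributes +32 341 158 mm⁴
  bottom flange (beyond web): d = -136 mm → contributes +32 341 158 mm⁴
Total I = 80 941 649 mm⁴.

Ix ≈ 8.09 × 10⁷ mm⁴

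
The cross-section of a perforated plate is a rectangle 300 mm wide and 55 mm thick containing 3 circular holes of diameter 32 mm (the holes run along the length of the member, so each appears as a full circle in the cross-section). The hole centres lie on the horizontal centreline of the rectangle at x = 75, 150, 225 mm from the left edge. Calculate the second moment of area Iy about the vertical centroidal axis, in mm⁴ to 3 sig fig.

Iy ≈ 1.15 × 10⁸ mm⁴

Break the section into simple shapes (no overlaps), measuring from the bottom-left corner of the bounding box.
Plate: 300 × 55, A = 16 500 mm², x = 150 mm, Ī = 123 750 000 mm⁴.
Hole 1 (subtracted): ⌀32, A = 804.25 mm², x = 75 mm, Ī = 51 472 mm⁴.
Hole 2 (subtracted): ⌀32, A = 804.25 mm², x = 150 mm, Ī = 51 472 mm⁴.
Hole 3 (subtracted): ⌀32, A = 804.25 mm², x = 225 mm, Ī = 51 472 mm⁴.
By symmetry the centroid is at mid-width, x̄ = 150 mm.
Transfer each piece to the vertical centroidal axis using Ī + A·d² with d = x − 150:
  plate: d = 0 mm → contributes +123 750 000 mm⁴
  hole 1: d = -75 mm → contributes −4 575 365 mm⁴
  hole 2: d = 0 mm → contributes −51 472 mm⁴
  hole 3: d = 75 mm → contributes −4 575 365 mm⁴
Total I = 114 547 798 mm⁴.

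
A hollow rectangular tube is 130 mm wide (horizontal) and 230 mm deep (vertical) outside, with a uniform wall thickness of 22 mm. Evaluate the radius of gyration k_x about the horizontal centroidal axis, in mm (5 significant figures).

Split into non-overlapping primitives; take the origin at the lower-left of the bounding box.
Outer rectangle: 130 × 230, A = 29 900 mm², y = 115 mm, Ī = 131 809 167 mm⁴.
Inner void (subtracted): 86 × 186, A = 15 996 mm², y = 115 mm, Ī = 46 116 468 mm⁴.
By symmetry the centroid is at mid-height, ȳ = 115 mm.
All pieces are centred on the horizontal centroidal axis, so I = ΣĪ (holes subtracted) = 85 692 699 mm⁴.
Radius of gyration: k = √(I/A) = √(85 692 699 / 13 904) = 78.50585 mm.

k_x ≈ 78.506 mm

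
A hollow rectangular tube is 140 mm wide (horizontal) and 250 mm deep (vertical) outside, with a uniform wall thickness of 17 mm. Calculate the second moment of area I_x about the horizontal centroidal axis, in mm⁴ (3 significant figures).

I_x ≈ 9.33 × 10⁷ mm⁴

Treat the section as a set of non-overlapping primitives; coordinates are from the bounding-box lower-left.
Outer rectangle: 140 × 250, A = 35 000 mm², y = 125 mm, Ī = 182 291 667 mm⁴.
Inner void (subtracted): 106 × 216, A = 22 896 mm², y = 125 mm, Ī = 89 019 648 mm⁴.
By symmetry the centroid is at mid-height, ȳ = 125 mm.
All pieces are centred on the horizontal centroidal axis, so I = ΣĪ (holes subtracted) = 93 272 019 mm⁴.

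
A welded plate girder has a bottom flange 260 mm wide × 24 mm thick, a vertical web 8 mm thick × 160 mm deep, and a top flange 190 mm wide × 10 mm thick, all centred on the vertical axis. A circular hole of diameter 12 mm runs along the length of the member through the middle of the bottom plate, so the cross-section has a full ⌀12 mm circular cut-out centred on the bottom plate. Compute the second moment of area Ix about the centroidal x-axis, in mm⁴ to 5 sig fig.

Ix ≈ 5.1252 × 10⁷ mm⁴

Decompose the section into non-overlapping parts with the origin at the bottom-left of its bounding rectangle.
Bottom plate: 260 × 24, A = 6 240 mm², y = 12 mm, Ī = 299 520 mm⁴.
Web plate: 8 × 160, A = 1 280 mm², y = 104 mm, Ī = 2 730 667 mm⁴.
Top plate: 190 × 10, A = 1 900 mm², y = 189 mm, Ī = 15833.33 mm⁴.
Hole (subtracted): ⌀12, A = 113.0973 mm², y = 12 mm, Ī = 1017.876 mm⁴.
Centroid: ȳ = ΣA·y / ΣA = 60.78744 mm.
Transfer each piece to the centroidal x-axis using Ī + A·d² with d = y − 60.78744:
  bottom plate: d = -48.78744 mm → contributes +15 152 060 mm⁴
  web plate: d = 43.21256 mm → contributes +5 120 843 mm⁴
  top plate: d = 128.2126 mm → contributes +31 248 906 mm⁴
  hole: d = -48.78744 mm → contributes −270213.8 mm⁴
Total I = 51 251 595 mm⁴.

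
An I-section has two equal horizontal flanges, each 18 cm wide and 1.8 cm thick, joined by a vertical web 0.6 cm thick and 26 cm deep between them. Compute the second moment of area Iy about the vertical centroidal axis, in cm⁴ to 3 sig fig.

Iy ≈ 1750 cm⁴

Treat the section as a set of non-overlapping primitives; coordinates are from the bounding-box lower-left.
Bottom flange: 18 × 1.8, A = 32.4 cm², x = 9 cm, Ī = 874.8 cm⁴.
Web: 0.6 × 26, A = 15.6 cm², x = 9 cm, Ī = 0.468 cm⁴.
Top flange: 18 × 1.8, A = 32.4 cm², x = 9 cm, Ī = 874.8 cm⁴.
By symmetry the centroid is at mid-width, x̄ = 9 cm.
All pieces are centred on the vertical centroidal axis, so I = ΣĪ = 1750.1 cm⁴.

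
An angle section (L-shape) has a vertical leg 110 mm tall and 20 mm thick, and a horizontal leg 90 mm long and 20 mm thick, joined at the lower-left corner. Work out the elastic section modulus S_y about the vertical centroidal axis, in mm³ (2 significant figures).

S_y ≈ 3.8 × 10⁴ mm³

Decompose the section into non-overlapping parts with the origin at the bottom-left of its bounding rectangle.
Vertical leg: 20 × 110, A = 2 200 mm², x = 10 mm, Ī = 73 333 mm⁴.
Horizontal leg (remainder): 70 × 20, A = 1 400 mm², x = 55 mm, Ī = 571 667 mm⁴.
Centroid: x̄ = ΣA·x / ΣA = 27.5 mm.
Transfer each piece to the vertical centroidal axis using Ī + A·d² with d = x − 27.5:
  vertical leg: d = -17.5 mm → contributes +747 083 mm⁴
  horizontal leg (remainder): d = 27.5 mm → contributes +1 630 417 mm⁴
Total I = 2 377 500 mm⁴.
Extreme fibre distance c = 62.5 mm; S = I/c = 38 040 mm³.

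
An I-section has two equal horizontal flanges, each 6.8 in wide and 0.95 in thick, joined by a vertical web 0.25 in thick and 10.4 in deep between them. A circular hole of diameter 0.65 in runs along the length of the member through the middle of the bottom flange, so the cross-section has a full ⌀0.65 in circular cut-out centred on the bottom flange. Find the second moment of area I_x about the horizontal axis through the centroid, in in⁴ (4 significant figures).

I_x ≈ 429.6 in⁴

Break the section into simple shapes (no overlaps), measuring from the bottom-left corner of the bounding box.
Bottom flange: 6.8 × 0.95, A = 6.46 in², y = 0.475 in, Ī = 0.485846 in⁴.
Web: 0.25 × 10.4, A = 2.6 in², y = 6.15 in, Ī = 23.4347 in⁴.
Top flange: 6.8 × 0.95, A = 6.46 in², y = 11.825 in, Ī = 0.485846 in⁴.
Hole (subtracted): ⌀0.65, A = 0.331831 in², y = 0.475 in, Ī = 0.00876241 in⁴.
Centroid: ȳ = ΣA·y / ΣA = 6.27399 in.
Transfer each piece to the horizontal axis through the centroid using Ī + A·d² with d = y − 6.27399:
  bottom flange: d = -5.79899 in → contributes +217.724 in⁴
  web: d = -0.123987 in → contributes +23.4746 in⁴
  top flange: d = 5.55101 in → contributes +199.543 in⁴
  hole: d = -5.79899 in → contributes −11.1676 in⁴
Total I = 429.574 in⁴.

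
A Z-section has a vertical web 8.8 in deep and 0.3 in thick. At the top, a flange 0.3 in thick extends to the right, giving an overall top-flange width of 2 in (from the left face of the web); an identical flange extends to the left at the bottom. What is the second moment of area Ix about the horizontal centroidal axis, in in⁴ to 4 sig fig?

Ix ≈ 35.47 in⁴

Decompose the section into non-overlapping parts with the origin at the bottom-left of its bounding rectangle.
Web: 0.3 × 8.8, A = 2.64 in², y = 4.4 in, Ī = 17.0368 in⁴.
Top flange (beyond web): 1.7 × 0.3, A = 0.51 in², y = 8.65 in, Ī = 0.003825 in⁴.
Bottom flange (beyond web): 1.7 × 0.3, A = 0.51 in², y = 0.15 in, Ī = 0.003825 in⁴.
Centroid: ȳ = ΣA·y / ΣA = 4.4 in.
Transfer each piece to the horizontal centroidal axis using Ī + A·d² with d = y − 4.4:
  web: d = 0 in → contributes +17.0368 in⁴
  top flange (beyond web): d = 4.25 in → contributes +9.2157 in⁴
  bottom flange (beyond web): d = -4.25 in → contributes +9.2157 in⁴
Total I = 35.4682 in⁴.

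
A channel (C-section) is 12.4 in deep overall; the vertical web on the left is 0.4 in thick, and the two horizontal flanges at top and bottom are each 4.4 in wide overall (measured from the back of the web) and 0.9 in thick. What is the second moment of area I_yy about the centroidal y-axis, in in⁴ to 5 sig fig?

Split into non-overlapping primitives; take the origin at the lower-left of the bounding box.
Web: 0.4 × 12.4, A = 4.96 in², x = 0.2 in, Ī = 0.06613333 in⁴.
Top flange (beyond web): 4 × 0.9, A = 3.6 in², x = 2.4 in, Ī = 4.8 in⁴.
Bottom flange (beyond web): 4 × 0.9, A = 3.6 in², x = 2.4 in, Ī = 4.8 in⁴.
Centroid: x̄ = ΣA·x / ΣA = 1.502632 in.
Transfer each piece to the centroidal y-axis using Ī + A·d² with d = x − 1.502632:
  web: d = -1.302632 in → contributes +8.482505 in⁴
  top flange (beyond web): d = 0.8973684 in → contributes +7.698972 in⁴
  bottom flange (beyond web): d = 0.8973684 in → contributes +7.698972 in⁴
Total I = 23.88045 in⁴.

I_yy ≈ 23.880 in⁴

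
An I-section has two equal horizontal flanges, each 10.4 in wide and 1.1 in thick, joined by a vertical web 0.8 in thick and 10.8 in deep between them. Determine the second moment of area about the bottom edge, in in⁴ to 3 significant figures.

Split into non-overlapping primitives; take the origin at the lower-left of the bounding box.
Bottom flange: 10.4 × 1.1, A = 11.44 in², y = 0.55 in, Ī = 1.1535 in⁴.
Web: 0.8 × 10.8, A = 8.64 in², y = 6.5 in, Ī = 83.981 in⁴.
Top flange: 10.4 × 1.1, A = 11.44 in², y = 12.45 in, Ī = 1.1535 in⁴.
Transfer each piece to the bottom edge using Ī + A·d² with d = y − 0:
  bottom flange: d = 0.55 in → contributes +4.6141 in⁴
  web: d = 6.5 in → contributes +449.02 in⁴
  top flange: d = 12.45 in → contributes +1774.4 in⁴
Total I = 2 228 in⁴.

I_base ≈ 2230 in⁴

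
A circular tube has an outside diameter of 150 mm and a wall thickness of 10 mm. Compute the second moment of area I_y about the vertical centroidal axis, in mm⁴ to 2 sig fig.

I_y ≈ 1.1 × 10⁷ mm⁴

Split into non-overlapping primitives; take the origin at the lower-left of the bounding box.
Outer circle: ⌀150, A = 17 671 mm², x = 75 mm, Ī = 24 850 489 mm⁴.
Bore (subtracted): ⌀130, A = 13 273 mm², x = 75 mm, Ī = 14 019 848 mm⁴.
By symmetry the centroid is at mid-width, x̄ = 75 mm.
All pieces are centred on the vertical centroidal axis, so I = ΣĪ (holes subtracted) = 10 830 641 mm⁴.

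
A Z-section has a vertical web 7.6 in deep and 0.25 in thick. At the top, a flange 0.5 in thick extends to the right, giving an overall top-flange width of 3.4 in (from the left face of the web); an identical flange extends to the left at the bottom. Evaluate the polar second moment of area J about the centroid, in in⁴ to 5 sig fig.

Treat the section as a set of non-overlapping primitives; coordinates are from the bounding-box lower-left.
Web: 0.25 × 7.6, A = 1.9 in², y = 3.8 in, Ī = 9.145333 in⁴.
Top flange (beyond web): 3.15 × 0.5, A = 1.575 in², y = 7.35 in, Ī = 0.0328125 in⁴.
Bottom flange (beyond web): 3.15 × 0.5, A = 1.575 in², y = 0.25 in, Ī = 0.0328125 in⁴.
Centroid: ȳ = ΣA·y / ΣA = 3.8 in.
Transfer each piece to the centroidal x-axis using Ī + A·d² with d = y − 3.8:
  web: d = 0 in → contributes +9.145333 in⁴
  top flange (beyond web): d = 3.55 in → contributes +19.88175 in⁴
  bottom flange (beyond web): d = -3.55 in → contributes +19.88175 in⁴
Total I = 48.90883 in⁴.
For the y-axis: x̄ = 3.275 in.
Repeating about the centroidal y-axis gives I_y = 11.71805 in⁴.
Polar second moment: J = I_x + I_y = 60.62689 in⁴.

J ≈ 60.627 in⁴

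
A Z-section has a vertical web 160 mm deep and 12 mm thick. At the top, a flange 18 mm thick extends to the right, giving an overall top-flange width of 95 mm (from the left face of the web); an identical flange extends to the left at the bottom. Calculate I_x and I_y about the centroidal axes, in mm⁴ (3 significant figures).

I_x ≈ 1.92 × 10⁷ mm⁴, I_y ≈ 8.48 × 10⁶ mm⁴

Split into non-overlapping primitives; take the origin at the lower-left of the bounding box.
Web: 12 × 160, A = 1 920 mm², y = 80 mm, Ī = 4 096 000 mm⁴.
Top flange (beyond web): 83 × 18, A = 1 494 mm², y = 151 mm, Ī = 40 338 mm⁴.
Bottom flange (beyond web): 83 × 18, A = 1 494 mm², y = 9 mm, Ī = 40 338 mm⁴.
Centroid: ȳ = ΣA·y / ΣA = 80 mm.
Transfer each piece to the centroidal x-axis using Ī + A·d² with d = y − 80:
  web: d = 0 mm → contributes +4 096 000 mm⁴
  top flange (beyond web): d = 71 mm → contributes +7 571 592 mm⁴
  bottom flange (beyond web): d = -71 mm → contributes +7 571 592 mm⁴
Total I = 19 239 184 mm⁴.
For the y-axis: x̄ = 89 mm.
Repeating about the centroidal y-axis gives I_y = 8 480 076 mm⁴.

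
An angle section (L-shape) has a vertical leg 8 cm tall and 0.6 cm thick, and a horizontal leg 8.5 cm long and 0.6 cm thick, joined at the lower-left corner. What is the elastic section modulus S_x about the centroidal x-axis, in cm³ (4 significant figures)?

Break the section into simple shapes (no overlaps), measuring from the bottom-left corner of the bounding box.
Vertical leg: 0.6 × 8, A = 4.8 cm², y = 4 cm, Ī = 25.6 cm⁴.
Horizontal leg (remainder): 7.9 × 0.6, A = 4.74 cm², y = 0.3 cm, Ī = 0.1422 cm⁴.
Centroid: ȳ = ΣA·y / ΣA = 2.16164 cm.
Transfer each piece to the centroidal x-axis using Ī + A·d² with d = y − 2.16164:
  vertical leg: d = 1.83836 cm → contributes +41.822 cm⁴
  horizontal leg (remainder): d = -1.86164 cm → contributes +16.5696 cm⁴
Total I = 58.3916 cm⁴.
Extreme fibre distance c = 5.83836 cm; S = I/c = 10.0014 cm³.

S_x ≈ 10.00 cm³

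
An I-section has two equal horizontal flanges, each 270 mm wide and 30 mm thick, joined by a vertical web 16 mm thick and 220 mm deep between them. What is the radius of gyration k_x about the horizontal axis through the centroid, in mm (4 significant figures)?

k_x ≈ 116.7 mm

Decompose the section into non-overlapping parts with the origin at the bottom-left of its bounding rectangle.
Bottom flange: 270 × 30, A = 8 100 mm², y = 15 mm, Ī = 607 500 mm⁴.
Web: 16 × 220, A = 3 520 mm², y = 140 mm, Ī = 14 197 333 mm⁴.
Top flange: 270 × 30, A = 8 100 mm², y = 265 mm, Ī = 607 500 mm⁴.
By symmetry the centroid is at mid-height, ȳ = 140 mm.
Transfer each piece to the horizontal axis through the centroid using Ī + A·d² with d = y − 140:
  bottom flange: d = -125 mm → contributes +127 170 000 mm⁴
  web: d = 0 mm → contributes +14 197 333 mm⁴
  top flange: d = 125 mm → contributes +127 170 000 mm⁴
Total I = 268 537 333 mm⁴.
Radius of gyration: k = √(I/A) = √(268 537 333 / 19 720) = 116.694 mm.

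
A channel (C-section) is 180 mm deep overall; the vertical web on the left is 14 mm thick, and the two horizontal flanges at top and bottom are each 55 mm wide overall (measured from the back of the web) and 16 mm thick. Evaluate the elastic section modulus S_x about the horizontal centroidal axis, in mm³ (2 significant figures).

Split into non-overlapping primitives; take the origin at the lower-left of the bounding box.
Web: 14 × 180, A = 2 520 mm², y = 90 mm, Ī = 6 804 000 mm⁴.
Top flange (beyond web): 41 × 16, A = 656 mm², y = 172 mm, Ī = 13 995 mm⁴.
Bottom flange (beyond web): 41 × 16, A = 656 mm², y = 8 mm, Ī = 13 995 mm⁴.
By symmetry the centroid is at mid-height, ȳ = 90 mm.
Transfer each piece to the horizontal centroidal axis using Ī + A·d² with d = y − 90:
  web: d = 0 mm → contributes +6 804 000 mm⁴
  top flange (beyond web): d = 82 mm → contributes +4 424 939 mm⁴
  bottom flange (beyond web): d = -82 mm → contributes +4 424 939 mm⁴
Total I = 15 653 877 mm⁴.
Extreme fibre distance c = 90 mm; S = I/c = 173 932 mm³.

S_x ≈ 1.7 × 10⁵ mm³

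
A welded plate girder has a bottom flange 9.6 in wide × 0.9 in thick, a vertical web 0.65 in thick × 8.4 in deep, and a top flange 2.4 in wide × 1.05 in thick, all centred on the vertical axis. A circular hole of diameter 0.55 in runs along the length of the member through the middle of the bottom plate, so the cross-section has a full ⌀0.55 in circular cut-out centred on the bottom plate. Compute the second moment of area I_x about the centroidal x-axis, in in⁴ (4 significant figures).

I_x ≈ 225.8 in⁴

Treat the section as a set of non-overlapping primitives; coordinates are from the bounding-box lower-left.
Bottom plate: 9.6 × 0.9, A = 8.64 in², y = 0.45 in, Ī = 0.5832 in⁴.
Web plate: 0.65 × 8.4, A = 5.46 in², y = 5.1 in, Ī = 32.1048 in⁴.
Top plate: 2.4 × 1.05, A = 2.52 in², y = 9.825 in, Ī = 0.231525 in⁴.
Hole (subtracted): ⌀0.55, A = 0.237583 in², y = 0.45 in, Ī = 0.0044918 in⁴.
Centroid: ȳ = ΣA·y / ΣA = 3.44187 in.
Transfer each piece to the centroidal x-axis using Ī + A·d² with d = y − 3.44187:
  bottom plate: d = -2.99187 in → contributes +77.9221 in⁴
  web plate: d = 1.65813 in → contributes +47.1166 in⁴
  top plate: d = 6.38313 in → contributes +102.907 in⁴
  hole: d = -2.99187 in → contributes −2.13116 in⁴
Total I = 225.815 in⁴.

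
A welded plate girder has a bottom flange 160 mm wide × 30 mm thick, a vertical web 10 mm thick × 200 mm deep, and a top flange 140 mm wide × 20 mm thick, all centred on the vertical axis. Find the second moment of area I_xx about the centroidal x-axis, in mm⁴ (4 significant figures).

I_xx ≈ 9.828 × 10⁷ mm⁴

Break the section into simple shapes (no overlaps), measuring from the bottom-left corner of the bounding box.
Bottom plate: 160 × 30, A = 4 800 mm², y = 15 mm, Ī = 360 000 mm⁴.
Web plate: 10 × 200, A = 2 000 mm², y = 130 mm, Ī = 6 666 667 mm⁴.
Top plate: 140 × 20, A = 2 800 mm², y = 240 mm, Ī = 93333.3 mm⁴.
Centroid: ȳ = ΣA·y / ΣA = 104.583 mm.
Transfer each piece to the centroidal x-axis using Ī + A·d² with d = y − 104.583:
  bottom plate: d = -89.5833 mm → contributes +38 880 833 mm⁴
  web plate: d = 25.4167 mm → contributes +7 958 681 mm⁴
  top plate: d = 135.417 mm → contributes +51 438 819 mm⁴
Total I = 98 278 333 mm⁴.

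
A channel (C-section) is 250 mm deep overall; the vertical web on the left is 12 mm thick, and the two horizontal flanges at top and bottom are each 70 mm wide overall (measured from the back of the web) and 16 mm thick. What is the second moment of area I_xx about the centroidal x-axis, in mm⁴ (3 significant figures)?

I_xx ≈ 4.11 × 10⁷ mm⁴

Treat the section as a set of non-overlapping primitives; coordinates are from the bounding-box lower-left.
Web: 12 × 250, A = 3 000 mm², y = 125 mm, Ī = 15 625 000 mm⁴.
Top flange (beyond web): 58 × 16, A = 928 mm², y = 242 mm, Ī = 19 797 mm⁴.
Bottom flange (beyond web): 58 × 16, A = 928 mm², y = 8 mm, Ī = 19 797 mm⁴.
By symmetry the centroid is at mid-height, ȳ = 125 mm.
Transfer each piece to the centroidal x-axis using Ī + A·d² with d = y − 125:
  web: d = 0 mm → contributes +15 625 000 mm⁴
  top flange (beyond web): d = 117 mm → contributes +12 723 189 mm⁴
  bottom flange (beyond web): d = -117 mm → contributes +12 723 189 mm⁴
Total I = 41 071 379 mm⁴.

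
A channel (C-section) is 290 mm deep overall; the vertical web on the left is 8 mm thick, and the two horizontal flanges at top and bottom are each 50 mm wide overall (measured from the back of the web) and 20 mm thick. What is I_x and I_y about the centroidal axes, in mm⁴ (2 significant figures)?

I_x ≈ 4.7 × 10⁷ mm⁴, I_y ≈ 8.7 × 10⁵ mm⁴

Decompose the section into non-overlapping parts with the origin at the bottom-left of its bounding rectangle.
Web: 8 × 290, A = 2 320 mm², y = 145 mm, Ī = 16 259 333 mm⁴.
Top flange (beyond web): 42 × 20, A = 840 mm², y = 280 mm, Ī = 28 000 mm⁴.
Bottom flange (beyond web): 42 × 20, A = 840 mm², y = 10 mm, Ī = 28 000 mm⁴.
By symmetry the centroid is at mid-height, ȳ = 145 mm.
Transfer each piece to the centroidal x-axis using Ī + A·d² with d = y − 145:
  web: d = 0 mm → contributes +16 259 333 mm⁴
  top flange (beyond web): d = 135 mm → contributes +15 337 000 mm⁴
  bottom flange (beyond web): d = -135 mm → contributes +15 337 000 mm⁴
Total I = 46 933 333 mm⁴.
For the y-axis: x̄ = 14.5 mm.
Repeating about the centroidal y-axis gives I_y = 868 333 mm⁴.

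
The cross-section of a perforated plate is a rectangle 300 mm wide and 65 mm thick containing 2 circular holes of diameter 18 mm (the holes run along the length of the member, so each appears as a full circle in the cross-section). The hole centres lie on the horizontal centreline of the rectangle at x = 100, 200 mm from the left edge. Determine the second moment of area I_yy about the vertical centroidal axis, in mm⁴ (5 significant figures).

I_yy ≈ 1.4497 × 10⁸ mm⁴

Split into non-overlapping primitives; take the origin at the lower-left of the bounding box.
Plate: 300 × 65, A = 19 500 mm², x = 150 mm, Ī = 146 250 000 mm⁴.
Hole 1 (subtracted): ⌀18, A = 254.469 mm², x = 100 mm, Ī = 5152.997 mm⁴.
Hole 2 (subtracted): ⌀18, A = 254.469 mm², x = 200 mm, Ī = 5152.997 mm⁴.
By symmetry the centroid is at mid-width, x̄ = 150 mm.
Transfer each piece to the vertical centroidal axis using Ī + A·d² with d = x − 150:
  plate: d = 0 mm → contributes +146 250 000 mm⁴
  hole 1: d = -50 mm → contributes −641325.5 mm⁴
  hole 2: d = 50 mm → contributes −641325.5 mm⁴
Total I = 144 967 349 mm⁴.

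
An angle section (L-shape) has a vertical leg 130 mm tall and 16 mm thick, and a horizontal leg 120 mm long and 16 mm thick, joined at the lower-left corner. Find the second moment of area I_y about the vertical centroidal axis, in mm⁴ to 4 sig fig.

Decompose the section into non-overlapping parts with the origin at the bottom-left of its bounding rectangle.
Vertical leg: 16 × 130, A = 2 080 mm², x = 8 mm, Ī = 44373.3 mm⁴.
Horizontal leg (remainder): 104 × 16, A = 1 664 mm², x = 68 mm, Ī = 1 499 819 mm⁴.
Centroid: x̄ = ΣA·x / ΣA = 34.6667 mm.
Transfer each piece to the vertical centroidal axis using Ī + A·d² with d = x − 34.6667:
  vertical leg: d = -26.6667 mm → contributes +1 523 484 mm⁴
  horizontal leg (remainder): d = 33.3333 mm → contributes +3 348 708 mm⁴
Total I = 4 872 192 mm⁴.

I_y ≈ 4.872 × 10⁶ mm⁴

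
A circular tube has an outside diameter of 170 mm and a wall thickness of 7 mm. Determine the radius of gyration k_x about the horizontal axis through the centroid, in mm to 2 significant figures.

k_x ≈ 58 mm

Break the section into simple shapes (no overlaps), measuring from the bottom-left corner of the bounding box.
Outer circle: ⌀170, A = 22 698 mm², y = 85 mm, Ī = 40 998 275 mm⁴.
Bore (subtracted): ⌀156, A = 19 113 mm², y = 85 mm, Ī = 29 071 557 mm⁴.
By symmetry the centroid is at mid-height, ȳ = 85 mm.
All pieces are centred on the horizontal axis through the centroid, so I = ΣĪ (holes subtracted) = 11 926 718 mm⁴.
Radius of gyration: k = √(I/A) = √(11 926 718 / 3 585) = 57.68 mm.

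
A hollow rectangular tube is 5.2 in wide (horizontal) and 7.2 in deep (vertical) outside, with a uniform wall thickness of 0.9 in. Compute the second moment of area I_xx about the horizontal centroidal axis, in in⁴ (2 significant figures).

Decompose the section into non-overlapping parts with the origin at the bottom-left of its bounding rectangle.
Outer rectangle: 5.2 × 7.2, A = 37.44 in², y = 3.6 in, Ī = 161.7 in⁴.
Inner void (subtracted): 3.4 × 5.4, A = 18.36 in², y = 3.6 in, Ī = 44.61 in⁴.
By symmetry the centroid is at mid-height, ȳ = 3.6 in.
All pieces are centred on the horizontal centroidal axis, so I = ΣĪ (holes subtracted) = 117.1 in⁴.

I_xx ≈ 120 in⁴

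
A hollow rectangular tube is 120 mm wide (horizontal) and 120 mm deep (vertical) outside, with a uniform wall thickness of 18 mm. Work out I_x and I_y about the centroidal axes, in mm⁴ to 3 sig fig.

I_x ≈ 1.31 × 10⁷ mm⁴, I_y ≈ 1.31 × 10⁷ mm⁴

Decompose the section into non-overlapping parts with the origin at the bottom-left of its bounding rectangle.
Outer rectangle: 120 × 120, A = 14 400 mm², y = 60 mm, Ī = 17 280 000 mm⁴.
Inner void (subtracted): 84 × 84, A = 7 056 mm², y = 60 mm, Ī = 4 148 928 mm⁴.
By symmetry the centroid is at mid-height, ȳ = 60 mm.
All pieces are centred on the centroidal x-axis, so I = ΣĪ (holes subtracted) = 13 131 072 mm⁴.
Repeating about the centroidal y-axis gives I_y = 13 131 072 mm⁴.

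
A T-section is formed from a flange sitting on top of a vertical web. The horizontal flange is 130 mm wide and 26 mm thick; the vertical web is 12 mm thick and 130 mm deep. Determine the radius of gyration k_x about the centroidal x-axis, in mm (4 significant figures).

Break the section into simple shapes (no overlaps), measuring from the bottom-left corner of the bounding box.
Flange: 130 × 26, A = 3 380 mm², y = 143 mm, Ī = 190 407 mm⁴.
Web: 12 × 130, A = 1 560 mm², y = 65 mm, Ī = 2 197 000 mm⁴.
Centroid: ȳ = ΣA·y / ΣA = 118.368 mm.
Transfer each piece to the centroidal x-axis using Ī + A·d² with d = y − 118.368:
  flange: d = 24.6316 mm → contributes +2 241 102 mm⁴
  web: d = -53.3684 mm → contributes +6 640 174 mm⁴
Total I = 8 881 276 mm⁴.
Radius of gyration: k = √(I/A) = √(8 881 276 / 4 940) = 42.4008 mm.

k_x ≈ 42.40 mm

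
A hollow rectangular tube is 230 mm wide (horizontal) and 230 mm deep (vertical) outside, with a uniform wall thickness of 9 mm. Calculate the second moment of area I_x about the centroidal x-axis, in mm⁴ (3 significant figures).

Split into non-overlapping primitives; take the origin at the lower-left of the bounding box.
Outer rectangle: 230 × 230, A = 52 900 mm², y = 115 mm, Ī = 233 200 833 mm⁴.
Inner void (subtracted): 212 × 212, A = 44 944 mm², y = 115 mm, Ī = 168 330 261 mm⁴.
By symmetry the centroid is at mid-height, ȳ = 115 mm.
All pieces are centred on the centroidal x-axis, so I = ΣĪ (holes subtracted) = 64 870 572 mm⁴.

I_x ≈ 6.49 × 10⁷ mm⁴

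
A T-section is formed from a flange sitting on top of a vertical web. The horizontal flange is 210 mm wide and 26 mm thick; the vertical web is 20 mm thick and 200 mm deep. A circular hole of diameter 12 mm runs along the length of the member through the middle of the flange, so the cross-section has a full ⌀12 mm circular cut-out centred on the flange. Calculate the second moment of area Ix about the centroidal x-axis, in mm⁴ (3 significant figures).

Ix ≈ 4.29 × 10⁷ mm⁴

Treat the section as a set of non-overlapping primitives; coordinates are from the bounding-box lower-left.
Flange: 210 × 26, A = 5 460 mm², y = 213 mm, Ī = 307 580 mm⁴.
Web: 20 × 200, A = 4 000 mm², y = 100 mm, Ī = 13 333 333 mm⁴.
Hole (subtracted): ⌀12, A = 113.1 mm², y = 213 mm, Ī = 1017.9 mm⁴.
Centroid: ȳ = ΣA·y / ΣA = 164.64 mm.
Transfer each piece to the centroidal x-axis using Ī + A·d² with d = y − 164.64:
  flange: d = 48.358 mm → contributes +13 075 909 mm⁴
  web: d = -64.642 mm → contributes +30 047 549 mm⁴
  hole: d = 48.358 mm → contributes −265 498 mm⁴
Total I = 42 857 959 mm⁴.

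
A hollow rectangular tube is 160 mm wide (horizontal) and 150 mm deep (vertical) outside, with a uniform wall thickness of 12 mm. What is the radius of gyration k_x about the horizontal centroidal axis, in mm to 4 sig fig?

k_x ≈ 57.04 mm

Decompose the section into non-overlapping parts with the origin at the bottom-left of its bounding rectangle.
Outer rectangle: 160 × 150, A = 24 000 mm², y = 75 mm, Ī = 45 000 000 mm⁴.
Inner void (subtracted): 136 × 126, A = 17 136 mm², y = 75 mm, Ī = 22 670 928 mm⁴.
By symmetry the centroid is at mid-height, ȳ = 75 mm.
All pieces are centred on the horizontal centroidal axis, so I = ΣĪ (holes subtracted) = 22 329 072 mm⁴.
Radius of gyration: k = √(I/A) = √(22 329 072 / 6 864) = 57.0357 mm.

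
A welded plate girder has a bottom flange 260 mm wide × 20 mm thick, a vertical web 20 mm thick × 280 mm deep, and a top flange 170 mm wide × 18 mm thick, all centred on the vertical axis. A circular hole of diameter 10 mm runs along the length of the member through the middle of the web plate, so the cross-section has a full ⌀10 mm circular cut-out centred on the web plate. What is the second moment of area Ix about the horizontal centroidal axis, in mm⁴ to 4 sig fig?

Treat the section as a set of non-overlapping primitives; coordinates are from the bounding-box lower-left.
Bottom plate: 260 × 20, A = 5 200 mm², y = 10 mm, Ī = 173 333 mm⁴.
Web plate: 20 × 280, A = 5 600 mm², y = 160 mm, Ī = 36 586 667 mm⁴.
Top plate: 170 × 18, A = 3 060 mm², y = 309 mm, Ī = 82 620 mm⁴.
Hole (subtracted): ⌀10, A = 78.5398 mm², y = 160 mm, Ī = 490.874 mm⁴.
Centroid: ȳ = ΣA·y / ΣA = 136.486 mm.
Transfer each piece to the horizontal centroidal axis using Ī + A·d² with d = y − 136.486:
  bottom plate: d = -126.486 mm → contributes +83 366 354 mm⁴
  web plate: d = 23.5142 mm → contributes +39 683 005 mm⁴
  top plate: d = 172.514 mm → contributes +91 151 736 mm⁴
  hole: d = 23.5142 mm → contributes −43916.9 mm⁴
Total I = 214 157 178 mm⁴.

Ix ≈ 2.142 × 10⁸ mm⁴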